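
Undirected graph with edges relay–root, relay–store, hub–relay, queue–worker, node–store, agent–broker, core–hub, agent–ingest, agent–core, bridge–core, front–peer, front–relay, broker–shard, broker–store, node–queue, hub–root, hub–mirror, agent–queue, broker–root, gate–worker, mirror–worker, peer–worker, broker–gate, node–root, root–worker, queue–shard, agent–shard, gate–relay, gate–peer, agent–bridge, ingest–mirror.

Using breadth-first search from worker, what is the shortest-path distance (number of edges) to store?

3

Level 0: worker
Level 1: gate, mirror, peer, queue, root
Level 2: agent, broker, front, hub, ingest, node, relay, shard
Level 3: bridge, core, store
store first appears at level 3.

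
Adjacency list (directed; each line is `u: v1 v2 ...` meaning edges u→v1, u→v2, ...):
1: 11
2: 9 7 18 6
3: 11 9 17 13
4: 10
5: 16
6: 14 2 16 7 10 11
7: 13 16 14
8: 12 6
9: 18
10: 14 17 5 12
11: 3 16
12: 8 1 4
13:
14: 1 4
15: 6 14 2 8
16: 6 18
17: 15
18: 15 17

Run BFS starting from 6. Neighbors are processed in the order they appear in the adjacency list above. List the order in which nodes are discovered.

6 -> 14 -> 2 -> 16 -> 7 -> 10 -> 11 -> 1 -> 4 -> 9 -> 18 -> 13 -> 17 -> 5 -> 12 -> 3 -> 15 -> 8

Visit 6; enqueue 14, 2, 16, 7, 10, 11 → queue [14, 2, 16, 7, 10, 11]
Visit 14; enqueue 1, 4 → queue [2, 16, 7, 10, 11, 1, 4]
Visit 2; enqueue 9, 18 → queue [16, 7, 10, 11, 1, 4, 9, 18]
Visit 16 → queue [7, 10, 11, 1, 4, 9, 18]
Visit 7; enqueue 13 → queue [10, 11, 1, 4, 9, 18, 13]
Visit 10; enqueue 17, 5, 12 → queue [11, 1, 4, 9, 18, 13, 17, 5, 12]
Visit 11; enqueue 3 → queue [1, 4, 9, 18, 13, 17, 5, 12, 3]
Visit 1 → queue [4, 9, 18, 13, 17, 5, 12, 3]
Visit 4 → queue [9, 18, 13, 17, 5, 12, 3]
Visit 9 → queue [18, 13, 17, 5, 12, 3]
Visit 18; enqueue 15 → queue [13, 17, 5, 12, 3, 15]
Visit 13 → queue [17, 5, 12, 3, 15]
Visit 17 → queue [5, 12, 3, 15]
Visit 5 → queue [12, 3, 15]
Visit 12; enqueue 8 → queue [3, 15, 8]
Visit 3 → queue [15, 8]
Visit 15 → queue [8]
Visit 8 → queue []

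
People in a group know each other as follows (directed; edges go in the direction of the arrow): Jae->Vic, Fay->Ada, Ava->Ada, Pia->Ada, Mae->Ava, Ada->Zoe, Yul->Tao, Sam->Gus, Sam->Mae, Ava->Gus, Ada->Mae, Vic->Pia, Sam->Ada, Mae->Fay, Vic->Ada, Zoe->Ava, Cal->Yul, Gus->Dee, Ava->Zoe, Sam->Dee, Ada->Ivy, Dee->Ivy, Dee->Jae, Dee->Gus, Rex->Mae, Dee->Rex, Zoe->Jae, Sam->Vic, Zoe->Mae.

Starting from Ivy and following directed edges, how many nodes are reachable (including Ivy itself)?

BFS from Ivy visits: Ivy
Reachable nodes: 1 of 16 total.

1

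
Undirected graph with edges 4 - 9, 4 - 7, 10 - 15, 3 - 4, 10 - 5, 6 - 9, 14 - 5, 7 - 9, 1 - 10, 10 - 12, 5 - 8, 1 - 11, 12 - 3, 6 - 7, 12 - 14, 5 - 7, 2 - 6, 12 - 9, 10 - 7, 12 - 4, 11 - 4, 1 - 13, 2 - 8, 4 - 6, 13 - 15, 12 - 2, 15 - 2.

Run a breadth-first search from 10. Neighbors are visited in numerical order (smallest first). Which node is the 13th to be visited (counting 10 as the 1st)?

Visit 10; enqueue 1, 5, 7, 12, 15 → queue [1, 5, 7, 12, 15]
Visit 1; enqueue 11, 13 → queue [5, 7, 12, 15, 11, 13]
Visit 5; enqueue 8, 14 → queue [7, 12, 15, 11, 13, 8, 14]
Visit 7; enqueue 4, 6, 9 → queue [12, 15, 11, 13, 8, 14, 4, 6, 9]
Visit 12; enqueue 2, 3 → queue [15, 11, 13, 8, 14, 4, 6, 9, 2, 3]
Visit 15 → queue [11, 13, 8, 14, 4, 6, 9, 2, 3]
Visit 11 → queue [13, 8, 14, 4, 6, 9, 2, 3]
Visit 13 → queue [8, 14, 4, 6, 9, 2, 3]
Visit 8 → queue [14, 4, 6, 9, 2, 3]
Visit 14 → queue [4, 6, 9, 2, 3]
Visit 4 → queue [6, 9, 2, 3]
Visit 6 → queue [9, 2, 3]
Visit 9 → queue [2, 3]
Visit 2 → queue [3]
Visit 3 → queue []

Visit order: 10, 1, 5, 7, 12, 15, 11, 13, 8, 14, 4, 6, 9, 2, 3

9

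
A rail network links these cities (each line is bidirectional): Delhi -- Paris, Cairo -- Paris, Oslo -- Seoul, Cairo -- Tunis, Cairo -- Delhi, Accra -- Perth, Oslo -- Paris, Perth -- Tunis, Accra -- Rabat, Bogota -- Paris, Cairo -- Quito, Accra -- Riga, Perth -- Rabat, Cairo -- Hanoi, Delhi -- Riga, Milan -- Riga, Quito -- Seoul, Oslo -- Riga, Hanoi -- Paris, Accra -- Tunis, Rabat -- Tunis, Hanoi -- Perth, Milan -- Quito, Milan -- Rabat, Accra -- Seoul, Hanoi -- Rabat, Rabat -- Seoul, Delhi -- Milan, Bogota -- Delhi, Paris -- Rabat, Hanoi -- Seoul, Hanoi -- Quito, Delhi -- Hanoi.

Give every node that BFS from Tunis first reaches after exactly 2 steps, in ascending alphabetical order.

Level 0: Tunis
Level 1: Accra, Cairo, Perth, Rabat
Level 2: Delhi, Hanoi, Milan, Paris, Quito, Riga, Seoul
Level 3: Bogota, Oslo

Delhi, Hanoi, Milan, Paris, Quito, Riga, Seoul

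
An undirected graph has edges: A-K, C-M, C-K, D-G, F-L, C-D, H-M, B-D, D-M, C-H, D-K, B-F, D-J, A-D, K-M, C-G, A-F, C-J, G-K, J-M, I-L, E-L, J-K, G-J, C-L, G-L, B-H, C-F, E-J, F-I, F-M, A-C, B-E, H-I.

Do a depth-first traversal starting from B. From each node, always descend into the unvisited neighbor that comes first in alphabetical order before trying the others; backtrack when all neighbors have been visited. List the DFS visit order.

Visit B
B → D
D → A
A → C
C → F
F → I
I → H
H → M
M → J
J → E
E → L
L → G
G → K

B, D, A, C, F, I, H, M, J, E, L, G, K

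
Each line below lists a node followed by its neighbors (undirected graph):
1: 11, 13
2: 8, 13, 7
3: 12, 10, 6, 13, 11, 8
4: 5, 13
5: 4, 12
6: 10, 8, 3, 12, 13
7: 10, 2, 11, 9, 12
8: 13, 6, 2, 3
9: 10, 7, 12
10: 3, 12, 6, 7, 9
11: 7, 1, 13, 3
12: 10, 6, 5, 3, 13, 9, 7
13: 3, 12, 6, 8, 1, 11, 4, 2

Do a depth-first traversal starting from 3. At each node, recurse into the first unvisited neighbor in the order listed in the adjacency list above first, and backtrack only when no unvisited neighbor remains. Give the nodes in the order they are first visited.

3 → 12 → 10 → 6 → 8 → 13 → 1 → 11 → 7 → 2 → 9 → 4 → 5

Visit 3
3 → 12
12 → 10
10 → 6
6 → 8
8 → 13
13 → 1
1 → 11
11 → 7
7 → 2
7 → 9
13 → 4
4 → 5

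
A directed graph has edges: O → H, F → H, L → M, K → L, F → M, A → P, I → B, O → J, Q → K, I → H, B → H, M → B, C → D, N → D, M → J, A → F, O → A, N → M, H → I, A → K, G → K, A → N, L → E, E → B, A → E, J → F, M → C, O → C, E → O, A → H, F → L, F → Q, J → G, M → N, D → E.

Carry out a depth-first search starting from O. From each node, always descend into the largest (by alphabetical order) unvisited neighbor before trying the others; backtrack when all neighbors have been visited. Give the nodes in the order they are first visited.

Visit O
O → J
J → G
G → K
K → L
L → M
M → N
N → D
D → E
E → B
B → H
H → I
M → C
J → F
F → Q
O → A
A → P

O, J, G, K, L, M, N, D, E, B, H, I, C, F, Q, A, P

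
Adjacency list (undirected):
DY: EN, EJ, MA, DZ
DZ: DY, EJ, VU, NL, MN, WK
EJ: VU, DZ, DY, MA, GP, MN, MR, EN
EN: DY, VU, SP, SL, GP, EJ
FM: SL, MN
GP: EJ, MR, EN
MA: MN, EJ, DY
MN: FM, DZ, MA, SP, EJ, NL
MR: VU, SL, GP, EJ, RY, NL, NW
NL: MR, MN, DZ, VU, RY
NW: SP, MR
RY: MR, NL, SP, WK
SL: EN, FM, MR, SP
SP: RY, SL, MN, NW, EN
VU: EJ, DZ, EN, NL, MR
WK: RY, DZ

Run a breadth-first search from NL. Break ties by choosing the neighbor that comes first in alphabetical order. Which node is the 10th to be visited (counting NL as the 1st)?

FM

Visit NL; enqueue DZ, MN, MR, RY, VU → queue [DZ, MN, MR, RY, VU]
Visit DZ; enqueue DY, EJ, WK → queue [MN, MR, RY, VU, DY, EJ, WK]
Visit MN; enqueue FM, MA, SP → queue [MR, RY, VU, DY, EJ, WK, FM, MA, SP]
Visit MR; enqueue GP, NW, SL → queue [RY, VU, DY, EJ, WK, FM, MA, SP, GP, NW, SL]
Visit RY → queue [VU, DY, EJ, WK, FM, MA, SP, GP, NW, SL]
Visit VU; enqueue EN → queue [DY, EJ, WK, FM, MA, SP, GP, NW, SL, EN]
Visit DY → queue [EJ, WK, FM, MA, SP, GP, NW, SL, EN]
Visit EJ → queue [WK, FM, MA, SP, GP, NW, SL, EN]
Visit WK → queue [FM, MA, SP, GP, NW, SL, EN]
Visit FM → queue [MA, SP, GP, NW, SL, EN]
Visit MA → queue [SP, GP, NW, SL, EN]
Visit SP → queue [GP, NW, SL, EN]
Visit GP → queue [NW, SL, EN]
Visit NW → queue [SL, EN]
Visit SL → queue [EN]
Visit EN → queue []

Visit order: NL, DZ, MN, MR, RY, VU, DY, EJ, WK, FM, MA, SP, GP, NW, SL, EN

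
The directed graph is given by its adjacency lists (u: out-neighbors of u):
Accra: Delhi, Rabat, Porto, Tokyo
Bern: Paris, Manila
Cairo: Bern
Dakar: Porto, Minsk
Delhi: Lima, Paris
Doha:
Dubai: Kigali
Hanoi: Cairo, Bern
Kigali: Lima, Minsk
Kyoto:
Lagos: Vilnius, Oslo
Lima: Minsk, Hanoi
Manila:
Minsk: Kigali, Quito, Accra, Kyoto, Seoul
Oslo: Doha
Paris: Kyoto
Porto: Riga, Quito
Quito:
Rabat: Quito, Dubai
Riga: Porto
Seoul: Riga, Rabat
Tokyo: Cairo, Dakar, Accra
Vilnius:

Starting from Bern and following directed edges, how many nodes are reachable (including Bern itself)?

4

BFS from Bern visits: Bern, Paris, Manila, Kyoto
Reachable nodes: 4 of 23 total.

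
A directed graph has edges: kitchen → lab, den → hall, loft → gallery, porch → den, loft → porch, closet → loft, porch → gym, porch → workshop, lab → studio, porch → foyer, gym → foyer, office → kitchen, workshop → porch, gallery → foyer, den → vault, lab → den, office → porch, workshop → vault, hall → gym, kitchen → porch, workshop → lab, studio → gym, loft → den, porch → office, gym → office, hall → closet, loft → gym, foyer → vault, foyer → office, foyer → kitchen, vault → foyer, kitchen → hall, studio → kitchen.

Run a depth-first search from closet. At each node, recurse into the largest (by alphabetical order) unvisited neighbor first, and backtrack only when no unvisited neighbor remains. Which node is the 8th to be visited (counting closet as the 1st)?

kitchen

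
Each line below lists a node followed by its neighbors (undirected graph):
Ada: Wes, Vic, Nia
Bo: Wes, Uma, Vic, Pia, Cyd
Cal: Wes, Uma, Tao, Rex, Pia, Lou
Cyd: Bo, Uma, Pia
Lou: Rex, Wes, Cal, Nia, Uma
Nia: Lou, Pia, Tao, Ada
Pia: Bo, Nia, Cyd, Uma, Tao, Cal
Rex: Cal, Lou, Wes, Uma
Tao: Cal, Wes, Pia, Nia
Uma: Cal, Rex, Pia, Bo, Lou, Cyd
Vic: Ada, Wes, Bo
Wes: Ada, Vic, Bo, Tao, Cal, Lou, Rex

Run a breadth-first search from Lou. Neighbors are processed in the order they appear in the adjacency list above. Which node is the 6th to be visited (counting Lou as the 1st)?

Visit Lou; enqueue Rex, Wes, Cal, Nia, Uma → queue [Rex, Wes, Cal, Nia, Uma]
Visit Rex → queue [Wes, Cal, Nia, Uma]
Visit Wes; enqueue Ada, Vic, Bo, Tao → queue [Cal, Nia, Uma, Ada, Vic, Bo, Tao]
Visit Cal; enqueue Pia → queue [Nia, Uma, Ada, Vic, Bo, Tao, Pia]
Visit Nia → queue [Uma, Ada, Vic, Bo, Tao, Pia]
Visit Uma; enqueue Cyd → queue [Ada, Vic, Bo, Tao, Pia, Cyd]
Visit Ada → queue [Vic, Bo, Tao, Pia, Cyd]
Visit Vic → queue [Bo, Tao, Pia, Cyd]
Visit Bo → queue [Tao, Pia, Cyd]
Visit Tao → queue [Pia, Cyd]
Visit Pia → queue [Cyd]
Visit Cyd → queue []

Visit order: Lou, Rex, Wes, Cal, Nia, Uma, Ada, Vic, Bo, Tao, Pia, Cyd

Uma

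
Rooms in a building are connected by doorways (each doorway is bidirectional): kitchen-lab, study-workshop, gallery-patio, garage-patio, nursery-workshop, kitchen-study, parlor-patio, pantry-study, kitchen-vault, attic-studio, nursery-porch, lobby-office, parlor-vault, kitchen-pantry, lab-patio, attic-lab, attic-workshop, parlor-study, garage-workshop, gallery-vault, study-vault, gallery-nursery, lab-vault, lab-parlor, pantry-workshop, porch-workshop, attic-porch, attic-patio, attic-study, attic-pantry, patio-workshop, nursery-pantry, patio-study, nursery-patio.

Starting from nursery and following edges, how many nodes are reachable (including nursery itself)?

BFS from nursery visits: nursery, gallery, pantry, patio, porch, workshop, vault, attic, kitchen, study, garage, lab, parlor, studio
Reachable nodes: 14 of 16 total.

14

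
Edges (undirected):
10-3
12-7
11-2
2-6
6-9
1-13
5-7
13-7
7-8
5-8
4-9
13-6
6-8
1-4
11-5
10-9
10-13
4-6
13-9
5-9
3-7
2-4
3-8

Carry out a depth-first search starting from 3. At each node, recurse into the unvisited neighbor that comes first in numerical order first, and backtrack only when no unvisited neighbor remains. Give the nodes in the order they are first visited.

Visit 3
3 → 7
7 → 5
5 → 8
8 → 6
6 → 2
2 → 4
4 → 1
1 → 13
13 → 9
9 → 10
2 → 11
7 → 12

3 -> 7 -> 5 -> 8 -> 6 -> 2 -> 4 -> 1 -> 13 -> 9 -> 10 -> 11 -> 12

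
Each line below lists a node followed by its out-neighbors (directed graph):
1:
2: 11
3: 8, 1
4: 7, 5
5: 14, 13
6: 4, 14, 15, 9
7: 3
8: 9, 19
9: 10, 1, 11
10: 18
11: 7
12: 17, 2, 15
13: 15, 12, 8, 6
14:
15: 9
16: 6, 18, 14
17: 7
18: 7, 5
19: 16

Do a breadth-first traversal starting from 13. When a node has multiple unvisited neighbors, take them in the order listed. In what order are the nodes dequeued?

13 → 15 → 12 → 8 → 6 → 9 → 17 → 2 → 19 → 4 → 14 → 10 → 1 → 11 → 7 → 16 → 5 → 18 → 3

Visit 13; enqueue 15, 12, 8, 6 → queue [15, 12, 8, 6]
Visit 15; enqueue 9 → queue [12, 8, 6, 9]
Visit 12; enqueue 17, 2 → queue [8, 6, 9, 17, 2]
Visit 8; enqueue 19 → queue [6, 9, 17, 2, 19]
Visit 6; enqueue 4, 14 → queue [9, 17, 2, 19, 4, 14]
Visit 9; enqueue 10, 1, 11 → queue [17, 2, 19, 4, 14, 10, 1, 11]
Visit 17; enqueue 7 → queue [2, 19, 4, 14, 10, 1, 11, 7]
Visit 2 → queue [19, 4, 14, 10, 1, 11, 7]
Visit 19; enqueue 16 → queue [4, 14, 10, 1, 11, 7, 16]
Visit 4; enqueue 5 → queue [14, 10, 1, 11, 7, 16, 5]
Visit 14 → queue [10, 1, 11, 7, 16, 5]
Visit 10; enqueue 18 → queue [1, 11, 7, 16, 5, 18]
Visit 1 → queue [11, 7, 16, 5, 18]
Visit 11 → queue [7, 16, 5, 18]
Visit 7; enqueue 3 → queue [16, 5, 18, 3]
Visit 16 → queue [5, 18, 3]
Visit 5 → queue [18, 3]
Visit 18 → queue [3]
Visit 3 → queue []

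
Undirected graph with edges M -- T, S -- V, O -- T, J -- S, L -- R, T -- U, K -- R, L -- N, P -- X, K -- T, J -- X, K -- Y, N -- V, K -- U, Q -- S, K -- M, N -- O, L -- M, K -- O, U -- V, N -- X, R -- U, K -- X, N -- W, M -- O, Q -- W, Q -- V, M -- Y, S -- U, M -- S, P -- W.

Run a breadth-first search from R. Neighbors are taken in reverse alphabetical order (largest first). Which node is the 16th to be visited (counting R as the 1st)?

P

Visit R; enqueue U, L, K → queue [U, L, K]
Visit U; enqueue V, T, S → queue [L, K, V, T, S]
Visit L; enqueue N, M → queue [K, V, T, S, N, M]
Visit K; enqueue Y, X, O → queue [V, T, S, N, M, Y, X, O]
Visit V; enqueue Q → queue [T, S, N, M, Y, X, O, Q]
Visit T → queue [S, N, M, Y, X, O, Q]
Visit S; enqueue J → queue [N, M, Y, X, O, Q, J]
Visit N; enqueue W → queue [M, Y, X, O, Q, J, W]
Visit M → queue [Y, X, O, Q, J, W]
Visit Y → queue [X, O, Q, J, W]
Visit X; enqueue P → queue [O, Q, J, W, P]
Visit O → queue [Q, J, W, P]
Visit Q → queue [J, W, P]
Visit J → queue [W, P]
Visit W → queue [P]
Visit P → queue []

Visit order: R, U, L, K, V, T, S, N, M, Y, X, O, Q, J, W, P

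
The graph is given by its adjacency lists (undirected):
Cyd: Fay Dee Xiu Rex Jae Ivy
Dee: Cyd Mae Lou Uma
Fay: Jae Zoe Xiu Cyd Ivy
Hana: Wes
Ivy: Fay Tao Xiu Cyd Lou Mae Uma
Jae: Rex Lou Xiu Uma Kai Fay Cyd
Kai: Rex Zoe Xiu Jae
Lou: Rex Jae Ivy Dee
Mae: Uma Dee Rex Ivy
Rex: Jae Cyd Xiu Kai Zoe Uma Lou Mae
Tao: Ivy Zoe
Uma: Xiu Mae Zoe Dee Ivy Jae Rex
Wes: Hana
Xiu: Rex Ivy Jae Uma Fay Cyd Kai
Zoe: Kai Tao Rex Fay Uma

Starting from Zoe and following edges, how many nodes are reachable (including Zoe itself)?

13

BFS from Zoe visits: Zoe, Kai, Tao, Rex, Fay, Uma, Xiu, Jae, Ivy, Cyd, Lou, Mae, Dee
Reachable nodes: 13 of 15 total.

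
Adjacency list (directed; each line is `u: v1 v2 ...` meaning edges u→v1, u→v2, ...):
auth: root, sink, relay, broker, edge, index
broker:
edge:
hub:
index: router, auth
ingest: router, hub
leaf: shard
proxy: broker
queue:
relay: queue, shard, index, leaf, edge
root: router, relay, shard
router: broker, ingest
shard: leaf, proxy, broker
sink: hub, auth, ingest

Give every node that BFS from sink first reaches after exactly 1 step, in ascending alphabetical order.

auth, hub, ingest

Level 0: sink
Level 1: auth, hub, ingest
Level 2: broker, edge, index, relay, root, router
Level 3: leaf, queue, shard
Level 4: proxy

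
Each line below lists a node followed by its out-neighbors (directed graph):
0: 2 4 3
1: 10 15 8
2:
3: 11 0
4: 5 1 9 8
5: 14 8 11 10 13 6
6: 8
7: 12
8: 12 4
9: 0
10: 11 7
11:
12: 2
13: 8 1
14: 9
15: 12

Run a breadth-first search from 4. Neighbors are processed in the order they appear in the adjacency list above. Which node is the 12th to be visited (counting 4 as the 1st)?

0

Visit 4; enqueue 5, 1, 9, 8 → queue [5, 1, 9, 8]
Visit 5; enqueue 14, 11, 10, 13, 6 → queue [1, 9, 8, 14, 11, 10, 13, 6]
Visit 1; enqueue 15 → queue [9, 8, 14, 11, 10, 13, 6, 15]
Visit 9; enqueue 0 → queue [8, 14, 11, 10, 13, 6, 15, 0]
Visit 8; enqueue 12 → queue [14, 11, 10, 13, 6, 15, 0, 12]
Visit 14 → queue [11, 10, 13, 6, 15, 0, 12]
Visit 11 → queue [10, 13, 6, 15, 0, 12]
Visit 10; enqueue 7 → queue [13, 6, 15, 0, 12, 7]
Visit 13 → queue [6, 15, 0, 12, 7]
Visit 6 → queue [15, 0, 12, 7]
Visit 15 → queue [0, 12, 7]
Visit 0; enqueue 2, 3 → queue [12, 7, 2, 3]
Visit 12 → queue [7, 2, 3]
Visit 7 → queue [2, 3]
Visit 2 → queue [3]
Visit 3 → queue []

Visit order: 4, 5, 1, 9, 8, 14, 11, 10, 13, 6, 15, 0, 12, 7, 2, 3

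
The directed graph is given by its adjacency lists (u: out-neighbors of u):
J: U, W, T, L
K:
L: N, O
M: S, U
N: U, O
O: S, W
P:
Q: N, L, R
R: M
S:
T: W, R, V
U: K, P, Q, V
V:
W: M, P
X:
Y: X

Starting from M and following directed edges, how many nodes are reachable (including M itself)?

BFS from M visits: M, U, S, V, Q, P, K, R, N, L, O, W
Reachable nodes: 12 of 16 total.

12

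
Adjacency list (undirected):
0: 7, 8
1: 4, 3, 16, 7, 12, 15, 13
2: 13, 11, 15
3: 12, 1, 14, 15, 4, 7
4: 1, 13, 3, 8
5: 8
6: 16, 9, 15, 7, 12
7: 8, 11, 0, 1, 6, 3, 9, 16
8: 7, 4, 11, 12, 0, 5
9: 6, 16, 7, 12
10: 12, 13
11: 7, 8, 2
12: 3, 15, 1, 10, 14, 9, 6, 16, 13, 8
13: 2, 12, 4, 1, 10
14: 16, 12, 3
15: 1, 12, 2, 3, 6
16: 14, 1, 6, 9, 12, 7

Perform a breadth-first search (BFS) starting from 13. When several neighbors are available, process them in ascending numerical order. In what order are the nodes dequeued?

13 1 2 4 10 12 3 7 15 16 11 8 6 9 14 0 5

Visit 13; enqueue 1, 2, 4, 10, 12 → queue [1, 2, 4, 10, 12]
Visit 1; enqueue 3, 7, 15, 16 → queue [2, 4, 10, 12, 3, 7, 15, 16]
Visit 2; enqueue 11 → queue [4, 10, 12, 3, 7, 15, 16, 11]
Visit 4; enqueue 8 → queue [10, 12, 3, 7, 15, 16, 11, 8]
Visit 10 → queue [12, 3, 7, 15, 16, 11, 8]
Visit 12; enqueue 6, 9, 14 → queue [3, 7, 15, 16, 11, 8, 6, 9, 14]
Visit 3 → queue [7, 15, 16, 11, 8, 6, 9, 14]
Visit 7; enqueue 0 → queue [15, 16, 11, 8, 6, 9, 14, 0]
Visit 15 → queue [16, 11, 8, 6, 9, 14, 0]
Visit 16 → queue [11, 8, 6, 9, 14, 0]
Visit 11 → queue [8, 6, 9, 14, 0]
Visit 8; enqueue 5 → queue [6, 9, 14, 0, 5]
Visit 6 → queue [9, 14, 0, 5]
Visit 9 → queue [14, 0, 5]
Visit 14 → queue [0, 5]
Visit 0 → queue [5]
Visit 5 → queue []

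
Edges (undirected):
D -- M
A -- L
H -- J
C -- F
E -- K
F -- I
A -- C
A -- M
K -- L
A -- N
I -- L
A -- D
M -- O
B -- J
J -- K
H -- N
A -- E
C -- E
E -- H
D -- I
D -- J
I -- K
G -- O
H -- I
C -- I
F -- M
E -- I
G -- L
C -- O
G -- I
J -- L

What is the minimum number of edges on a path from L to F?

2

Level 0: L
Level 1: A, G, I, J, K
Level 2: B, C, D, E, F, H, M, N, O
F first appears at level 2.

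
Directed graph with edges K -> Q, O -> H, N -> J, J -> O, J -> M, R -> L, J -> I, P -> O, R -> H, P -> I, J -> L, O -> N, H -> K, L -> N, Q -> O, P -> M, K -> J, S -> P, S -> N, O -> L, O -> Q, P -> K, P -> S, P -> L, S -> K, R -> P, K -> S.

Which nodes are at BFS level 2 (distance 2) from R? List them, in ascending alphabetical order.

Level 0: R
Level 1: H, L, P
Level 2: I, K, M, N, O, S
Level 3: J, Q

I, K, M, N, O, S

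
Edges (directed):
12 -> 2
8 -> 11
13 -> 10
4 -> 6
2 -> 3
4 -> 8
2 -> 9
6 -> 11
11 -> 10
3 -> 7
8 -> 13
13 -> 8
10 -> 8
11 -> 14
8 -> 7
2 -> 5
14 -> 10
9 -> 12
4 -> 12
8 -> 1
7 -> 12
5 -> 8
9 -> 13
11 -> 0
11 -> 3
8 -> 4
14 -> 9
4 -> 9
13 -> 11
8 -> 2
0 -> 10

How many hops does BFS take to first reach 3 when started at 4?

Level 0: 4
Level 1: 6, 8, 9, 12
Level 2: 1, 2, 7, 11, 13
Level 3: 0, 3, 5, 10, 14
3 first appears at level 3.

3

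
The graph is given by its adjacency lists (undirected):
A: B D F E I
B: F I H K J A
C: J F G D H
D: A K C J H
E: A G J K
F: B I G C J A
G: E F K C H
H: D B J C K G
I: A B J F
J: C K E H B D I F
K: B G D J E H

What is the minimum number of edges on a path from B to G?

2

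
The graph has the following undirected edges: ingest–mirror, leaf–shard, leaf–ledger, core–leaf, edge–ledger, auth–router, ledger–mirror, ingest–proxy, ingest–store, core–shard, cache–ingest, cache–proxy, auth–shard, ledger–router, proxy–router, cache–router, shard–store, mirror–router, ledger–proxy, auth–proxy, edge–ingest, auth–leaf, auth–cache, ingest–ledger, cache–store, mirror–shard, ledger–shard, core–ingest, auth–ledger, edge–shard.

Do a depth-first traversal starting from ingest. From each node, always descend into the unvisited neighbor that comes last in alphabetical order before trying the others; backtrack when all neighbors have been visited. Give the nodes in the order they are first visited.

ingest, store, shard, mirror, router, proxy, ledger, leaf, core, auth, cache, edge

Visit ingest
ingest → store
store → shard
shard → mirror
mirror → router
router → proxy
proxy → ledger
ledger → leaf
leaf → core
leaf → auth
auth → cache
ledger → edge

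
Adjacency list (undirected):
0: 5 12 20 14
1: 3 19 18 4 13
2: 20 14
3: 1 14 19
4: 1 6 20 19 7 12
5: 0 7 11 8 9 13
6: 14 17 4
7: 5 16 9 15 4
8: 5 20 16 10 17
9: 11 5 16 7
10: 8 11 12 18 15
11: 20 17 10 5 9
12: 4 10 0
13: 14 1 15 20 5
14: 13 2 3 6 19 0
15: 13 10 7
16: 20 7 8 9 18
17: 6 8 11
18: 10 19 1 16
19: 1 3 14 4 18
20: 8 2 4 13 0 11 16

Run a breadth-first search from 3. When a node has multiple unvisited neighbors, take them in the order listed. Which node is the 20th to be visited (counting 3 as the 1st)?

11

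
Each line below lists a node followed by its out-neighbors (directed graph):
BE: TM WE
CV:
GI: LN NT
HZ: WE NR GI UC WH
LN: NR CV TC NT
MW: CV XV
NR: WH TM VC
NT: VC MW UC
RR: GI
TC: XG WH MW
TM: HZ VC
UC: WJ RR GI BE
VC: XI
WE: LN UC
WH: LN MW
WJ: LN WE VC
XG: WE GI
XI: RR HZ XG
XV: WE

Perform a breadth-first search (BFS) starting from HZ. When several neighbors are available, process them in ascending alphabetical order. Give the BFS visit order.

HZ, GI, NR, UC, WE, WH, LN, NT, TM, VC, BE, RR, WJ, MW, CV, TC, XI, XV, XG

Visit HZ; enqueue GI, NR, UC, WE, WH → queue [GI, NR, UC, WE, WH]
Visit GI; enqueue LN, NT → queue [NR, UC, WE, WH, LN, NT]
Visit NR; enqueue TM, VC → queue [UC, WE, WH, LN, NT, TM, VC]
Visit UC; enqueue BE, RR, WJ → queue [WE, WH, LN, NT, TM, VC, BE, RR, WJ]
Visit WE → queue [WH, LN, NT, TM, VC, BE, RR, WJ]
Visit WH; enqueue MW → queue [LN, NT, TM, VC, BE, RR, WJ, MW]
Visit LN; enqueue CV, TC → queue [NT, TM, VC, BE, RR, WJ, MW, CV, TC]
Visit NT → queue [TM, VC, BE, RR, WJ, MW, CV, TC]
Visit TM → queue [VC, BE, RR, WJ, MW, CV, TC]
Visit VC; enqueue XI → queue [BE, RR, WJ, MW, CV, TC, XI]
Visit BE → queue [RR, WJ, MW, CV, TC, XI]
Visit RR → queue [WJ, MW, CV, TC, XI]
Visit WJ → queue [MW, CV, TC, XI]
Visit MW; enqueue XV → queue [CV, TC, XI, XV]
Visit CV → queue [TC, XI, XV]
Visit TC; enqueue XG → queue [XI, XV, XG]
Visit XI → queue [XV, XG]
Visit XV → queue [XG]
Visit XG → queue []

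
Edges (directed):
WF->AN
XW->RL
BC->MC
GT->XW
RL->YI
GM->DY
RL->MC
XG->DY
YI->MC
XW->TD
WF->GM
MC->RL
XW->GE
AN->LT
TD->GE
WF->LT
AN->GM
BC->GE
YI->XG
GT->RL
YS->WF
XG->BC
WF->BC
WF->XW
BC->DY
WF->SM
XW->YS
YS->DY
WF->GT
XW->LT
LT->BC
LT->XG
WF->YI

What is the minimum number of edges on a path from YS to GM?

2

Level 0: YS
Level 1: DY, WF
Level 2: AN, BC, GM, GT, LT, SM, XW, YI
Level 3: GE, MC, RL, TD, XG
GM first appears at level 2.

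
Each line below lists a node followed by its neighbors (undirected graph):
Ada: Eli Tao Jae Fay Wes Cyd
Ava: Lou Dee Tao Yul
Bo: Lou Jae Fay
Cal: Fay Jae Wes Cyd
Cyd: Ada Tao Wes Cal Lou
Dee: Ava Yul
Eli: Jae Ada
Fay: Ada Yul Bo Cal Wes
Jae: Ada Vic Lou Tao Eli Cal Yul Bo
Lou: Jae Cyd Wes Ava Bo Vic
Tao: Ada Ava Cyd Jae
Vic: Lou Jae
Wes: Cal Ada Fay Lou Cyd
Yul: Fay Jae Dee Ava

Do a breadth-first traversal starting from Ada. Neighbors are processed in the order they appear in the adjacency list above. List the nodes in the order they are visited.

Visit Ada; enqueue Eli, Tao, Jae, Fay, Wes, Cyd → queue [Eli, Tao, Jae, Fay, Wes, Cyd]
Visit Eli → queue [Tao, Jae, Fay, Wes, Cyd]
Visit Tao; enqueue Ava → queue [Jae, Fay, Wes, Cyd, Ava]
Visit Jae; enqueue Vic, Lou, Cal, Yul, Bo → queue [Fay, Wes, Cyd, Ava, Vic, Lou, Cal, Yul, Bo]
Visit Fay → queue [Wes, Cyd, Ava, Vic, Lou, Cal, Yul, Bo]
Visit Wes → queue [Cyd, Ava, Vic, Lou, Cal, Yul, Bo]
Visit Cyd → queue [Ava, Vic, Lou, Cal, Yul, Bo]
Visit Ava; enqueue Dee → queue [Vic, Lou, Cal, Yul, Bo, Dee]
Visit Vic → queue [Lou, Cal, Yul, Bo, Dee]
Visit Lou → queue [Cal, Yul, Bo, Dee]
Visit Cal → queue [Yul, Bo, Dee]
Visit Yul → queue [Bo, Dee]
Visit Bo → queue [Dee]
Visit Dee → queue []

Ada -> Eli -> Tao -> Jae -> Fay -> Wes -> Cyd -> Ava -> Vic -> Lou -> Cal -> Yul -> Bo -> Dee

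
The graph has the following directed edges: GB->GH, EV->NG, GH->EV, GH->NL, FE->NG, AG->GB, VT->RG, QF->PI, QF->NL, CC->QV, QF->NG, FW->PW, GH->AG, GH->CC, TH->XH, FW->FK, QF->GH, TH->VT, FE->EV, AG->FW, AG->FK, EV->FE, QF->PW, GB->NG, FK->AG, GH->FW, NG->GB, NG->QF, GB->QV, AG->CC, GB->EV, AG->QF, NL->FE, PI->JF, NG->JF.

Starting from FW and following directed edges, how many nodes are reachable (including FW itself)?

15

BFS from FW visits: FW, FK, PW, AG, CC, GB, QF, QV, EV, GH, NG, NL, PI, FE, JF
Reachable nodes: 15 of 19 total.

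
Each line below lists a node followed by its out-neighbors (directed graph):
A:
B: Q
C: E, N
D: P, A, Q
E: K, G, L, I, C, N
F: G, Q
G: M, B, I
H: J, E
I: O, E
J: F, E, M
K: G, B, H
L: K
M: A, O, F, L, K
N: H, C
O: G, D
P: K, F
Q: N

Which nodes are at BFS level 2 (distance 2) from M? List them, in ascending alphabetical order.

Level 0: M
Level 1: A, F, K, L, O
Level 2: B, D, G, H, Q
Level 3: E, I, J, N, P
Level 4: C

B, D, G, H, Q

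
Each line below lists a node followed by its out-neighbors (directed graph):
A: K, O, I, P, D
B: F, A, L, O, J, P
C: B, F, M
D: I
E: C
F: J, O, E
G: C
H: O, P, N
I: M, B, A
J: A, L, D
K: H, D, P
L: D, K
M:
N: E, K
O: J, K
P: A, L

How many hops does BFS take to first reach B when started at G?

2

Level 0: G
Level 1: C
Level 2: B, F, M
Level 3: A, E, J, L, O, P
Level 4: D, I, K
Level 5: H
Level 6: N
B first appears at level 2.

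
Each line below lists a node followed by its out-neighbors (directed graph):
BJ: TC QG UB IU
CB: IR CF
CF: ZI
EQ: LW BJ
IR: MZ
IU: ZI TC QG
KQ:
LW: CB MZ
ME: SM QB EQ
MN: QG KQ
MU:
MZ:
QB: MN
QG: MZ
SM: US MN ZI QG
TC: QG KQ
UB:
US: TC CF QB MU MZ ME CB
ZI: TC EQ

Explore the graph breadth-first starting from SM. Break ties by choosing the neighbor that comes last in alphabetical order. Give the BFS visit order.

Visit SM; enqueue ZI, US, QG, MN → queue [ZI, US, QG, MN]
Visit ZI; enqueue TC, EQ → queue [US, QG, MN, TC, EQ]
Visit US; enqueue QB, MZ, MU, ME, CF, CB → queue [QG, MN, TC, EQ, QB, MZ, MU, ME, CF, CB]
Visit QG → queue [MN, TC, EQ, QB, MZ, MU, ME, CF, CB]
Visit MN; enqueue KQ → queue [TC, EQ, QB, MZ, MU, ME, CF, CB, KQ]
Visit TC → queue [EQ, QB, MZ, MU, ME, CF, CB, KQ]
Visit EQ; enqueue LW, BJ → queue [QB, MZ, MU, ME, CF, CB, KQ, LW, BJ]
Visit QB → queue [MZ, MU, ME, CF, CB, KQ, LW, BJ]
Visit MZ → queue [MU, ME, CF, CB, KQ, LW, BJ]
Visit MU → queue [ME, CF, CB, KQ, LW, BJ]
Visit ME → queue [CF, CB, KQ, LW, BJ]
Visit CF → queue [CB, KQ, LW, BJ]
Visit CB; enqueue IR → queue [KQ, LW, BJ, IR]
Visit KQ → queue [LW, BJ, IR]
Visit LW → queue [BJ, IR]
Visit BJ; enqueue UB, IU → queue [IR, UB, IU]
Visit IR → queue [UB, IU]
Visit UB → queue [IU]
Visit IU → queue []

SM → ZI → US → QG → MN → TC → EQ → QB → MZ → MU → ME → CF → CB → KQ → LW → BJ → IR → UB → IU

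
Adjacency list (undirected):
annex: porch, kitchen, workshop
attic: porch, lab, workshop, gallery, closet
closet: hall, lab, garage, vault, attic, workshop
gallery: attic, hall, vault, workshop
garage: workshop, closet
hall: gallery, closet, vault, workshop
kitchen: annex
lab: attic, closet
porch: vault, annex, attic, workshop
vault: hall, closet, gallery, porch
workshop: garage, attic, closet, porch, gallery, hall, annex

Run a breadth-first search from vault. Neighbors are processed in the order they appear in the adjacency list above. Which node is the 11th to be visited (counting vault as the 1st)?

Visit vault; enqueue hall, closet, gallery, porch → queue [hall, closet, gallery, porch]
Visit hall; enqueue workshop → queue [closet, gallery, porch, workshop]
Visit closet; enqueue lab, garage, attic → queue [gallery, porch, workshop, lab, garage, attic]
Visit gallery → queue [porch, workshop, lab, garage, attic]
Visit porch; enqueue annex → queue [workshop, lab, garage, attic, annex]
Visit workshop → queue [lab, garage, attic, annex]
Visit lab → queue [garage, attic, annex]
Visit garage → queue [attic, annex]
Visit attic → queue [annex]
Visit annex; enqueue kitchen → queue [kitchen]
Visit kitchen → queue []

Visit order: vault, hall, closet, gallery, porch, workshop, lab, garage, attic, annex, kitchen

kitchen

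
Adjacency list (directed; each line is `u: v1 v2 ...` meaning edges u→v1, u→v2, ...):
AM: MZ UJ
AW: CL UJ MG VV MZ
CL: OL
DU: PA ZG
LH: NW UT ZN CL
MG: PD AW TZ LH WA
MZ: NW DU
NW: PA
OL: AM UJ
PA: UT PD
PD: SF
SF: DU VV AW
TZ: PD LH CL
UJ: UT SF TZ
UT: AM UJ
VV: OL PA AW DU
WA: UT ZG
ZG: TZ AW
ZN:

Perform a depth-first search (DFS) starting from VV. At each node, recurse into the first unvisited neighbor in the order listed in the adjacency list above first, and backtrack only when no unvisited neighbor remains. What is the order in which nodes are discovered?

VV, OL, AM, MZ, NW, PA, UT, UJ, SF, DU, ZG, TZ, PD, LH, ZN, CL, AW, MG, WA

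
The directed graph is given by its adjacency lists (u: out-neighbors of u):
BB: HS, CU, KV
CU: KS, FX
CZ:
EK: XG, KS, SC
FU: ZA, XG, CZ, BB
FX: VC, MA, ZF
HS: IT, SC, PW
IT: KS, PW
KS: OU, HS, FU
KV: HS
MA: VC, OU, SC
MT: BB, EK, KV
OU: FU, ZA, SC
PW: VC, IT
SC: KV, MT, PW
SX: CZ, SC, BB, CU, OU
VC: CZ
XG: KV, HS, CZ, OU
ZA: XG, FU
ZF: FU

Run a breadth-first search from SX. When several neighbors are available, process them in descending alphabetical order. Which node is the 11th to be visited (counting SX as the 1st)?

FU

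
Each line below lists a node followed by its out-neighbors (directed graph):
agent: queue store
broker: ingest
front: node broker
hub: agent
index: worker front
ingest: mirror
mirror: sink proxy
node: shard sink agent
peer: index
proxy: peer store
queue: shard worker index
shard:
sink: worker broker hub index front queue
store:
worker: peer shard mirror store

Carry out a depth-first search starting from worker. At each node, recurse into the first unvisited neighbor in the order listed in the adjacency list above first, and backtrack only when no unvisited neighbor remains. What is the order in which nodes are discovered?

Visit worker
worker → peer
peer → index
index → front
front → node
node → shard
node → sink
sink → broker
broker → ingest
ingest → mirror
mirror → proxy
proxy → store
sink → hub
hub → agent
agent → queue

worker, peer, index, front, node, shard, sink, broker, ingest, mirror, proxy, store, hub, agent, queue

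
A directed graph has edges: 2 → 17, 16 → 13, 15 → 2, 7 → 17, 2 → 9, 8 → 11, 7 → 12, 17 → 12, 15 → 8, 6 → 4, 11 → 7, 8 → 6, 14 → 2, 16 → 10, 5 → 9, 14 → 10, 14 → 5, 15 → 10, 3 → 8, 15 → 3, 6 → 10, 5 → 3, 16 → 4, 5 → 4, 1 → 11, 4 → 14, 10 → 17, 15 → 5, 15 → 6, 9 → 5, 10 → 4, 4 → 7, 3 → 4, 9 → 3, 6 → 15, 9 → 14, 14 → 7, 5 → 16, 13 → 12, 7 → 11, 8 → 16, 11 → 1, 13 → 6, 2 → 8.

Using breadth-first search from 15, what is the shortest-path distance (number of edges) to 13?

Level 0: 15
Level 1: 2, 3, 5, 6, 8, 10
Level 2: 4, 9, 11, 16, 17
Level 3: 1, 7, 12, 13, 14
13 first appears at level 3.

3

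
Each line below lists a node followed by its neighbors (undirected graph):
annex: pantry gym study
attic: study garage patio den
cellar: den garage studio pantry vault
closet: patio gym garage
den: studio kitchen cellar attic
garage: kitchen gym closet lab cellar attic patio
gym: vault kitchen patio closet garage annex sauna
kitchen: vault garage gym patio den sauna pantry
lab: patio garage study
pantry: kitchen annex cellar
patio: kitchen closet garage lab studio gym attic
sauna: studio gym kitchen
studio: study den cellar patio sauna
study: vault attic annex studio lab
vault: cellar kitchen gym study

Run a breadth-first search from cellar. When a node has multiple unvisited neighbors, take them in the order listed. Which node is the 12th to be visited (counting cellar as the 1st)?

Visit cellar; enqueue den, garage, studio, pantry, vault → queue [den, garage, studio, pantry, vault]
Visit den; enqueue kitchen, attic → queue [garage, studio, pantry, vault, kitchen, attic]
Visit garage; enqueue gym, closet, lab, patio → queue [studio, pantry, vault, kitchen, attic, gym, closet, lab, patio]
Visit studio; enqueue study, sauna → queue [pantry, vault, kitchen, attic, gym, closet, lab, patio, study, sauna]
Visit pantry; enqueue annex → queue [vault, kitchen, attic, gym, closet, lab, patio, study, sauna, annex]
Visit vault → queue [kitchen, attic, gym, closet, lab, patio, study, sauna, annex]
Visit kitchen → queue [attic, gym, closet, lab, patio, study, sauna, annex]
Visit attic → queue [gym, closet, lab, patio, study, sauna, annex]
Visit gym → queue [closet, lab, patio, study, sauna, annex]
Visit closet → queue [lab, patio, study, sauna, annex]
Visit lab → queue [patio, study, sauna, annex]
Visit patio → queue [study, sauna, annex]
Visit study → queue [sauna, annex]
Visit sauna → queue [annex]
Visit annex → queue []

Visit order: cellar, den, garage, studio, pantry, vault, kitchen, attic, gym, closet, lab, patio, study, sauna, annex

patio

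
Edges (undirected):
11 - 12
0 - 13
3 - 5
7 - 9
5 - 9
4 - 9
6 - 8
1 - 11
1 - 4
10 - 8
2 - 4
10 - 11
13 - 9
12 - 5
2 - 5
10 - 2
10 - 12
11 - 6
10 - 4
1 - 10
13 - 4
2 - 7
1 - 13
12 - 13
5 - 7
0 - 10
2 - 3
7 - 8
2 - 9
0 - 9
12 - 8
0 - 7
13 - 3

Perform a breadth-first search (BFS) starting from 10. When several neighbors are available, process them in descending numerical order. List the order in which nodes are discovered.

10 → 12 → 11 → 8 → 4 → 2 → 1 → 0 → 13 → 5 → 6 → 7 → 9 → 3

Visit 10; enqueue 12, 11, 8, 4, 2, 1, 0 → queue [12, 11, 8, 4, 2, 1, 0]
Visit 12; enqueue 13, 5 → queue [11, 8, 4, 2, 1, 0, 13, 5]
Visit 11; enqueue 6 → queue [8, 4, 2, 1, 0, 13, 5, 6]
Visit 8; enqueue 7 → queue [4, 2, 1, 0, 13, 5, 6, 7]
Visit 4; enqueue 9 → queue [2, 1, 0, 13, 5, 6, 7, 9]
Visit 2; enqueue 3 → queue [1, 0, 13, 5, 6, 7, 9, 3]
Visit 1 → queue [0, 13, 5, 6, 7, 9, 3]
Visit 0 → queue [13, 5, 6, 7, 9, 3]
Visit 13 → queue [5, 6, 7, 9, 3]
Visit 5 → queue [6, 7, 9, 3]
Visit 6 → queue [7, 9, 3]
Visit 7 → queue [9, 3]
Visit 9 → queue [3]
Visit 3 → queue []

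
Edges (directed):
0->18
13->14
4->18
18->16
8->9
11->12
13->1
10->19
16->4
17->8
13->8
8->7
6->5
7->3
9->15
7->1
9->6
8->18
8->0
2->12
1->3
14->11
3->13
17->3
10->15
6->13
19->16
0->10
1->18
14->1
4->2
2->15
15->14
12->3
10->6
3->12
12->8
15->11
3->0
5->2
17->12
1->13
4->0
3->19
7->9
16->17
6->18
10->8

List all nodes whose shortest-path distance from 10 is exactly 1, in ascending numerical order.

Level 0: 10
Level 1: 6, 8, 15, 19
Level 2: 0, 5, 7, 9, 11, 13, 14, 16, 18
Level 3: 1, 2, 3, 4, 12, 17

6, 8, 15, 19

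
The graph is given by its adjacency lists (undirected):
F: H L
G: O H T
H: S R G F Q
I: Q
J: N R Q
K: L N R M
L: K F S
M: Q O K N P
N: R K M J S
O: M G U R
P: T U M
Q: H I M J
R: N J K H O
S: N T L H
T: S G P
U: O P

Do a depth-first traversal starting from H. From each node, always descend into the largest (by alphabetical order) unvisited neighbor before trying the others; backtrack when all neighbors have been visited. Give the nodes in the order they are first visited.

Visit H
H → S
S → T
T → P
P → U
U → O
O → R
R → N
N → M
M → Q
Q → J
Q → I
M → K
K → L
L → F
O → G

H -> S -> T -> P -> U -> O -> R -> N -> M -> Q -> J -> I -> K -> L -> F -> G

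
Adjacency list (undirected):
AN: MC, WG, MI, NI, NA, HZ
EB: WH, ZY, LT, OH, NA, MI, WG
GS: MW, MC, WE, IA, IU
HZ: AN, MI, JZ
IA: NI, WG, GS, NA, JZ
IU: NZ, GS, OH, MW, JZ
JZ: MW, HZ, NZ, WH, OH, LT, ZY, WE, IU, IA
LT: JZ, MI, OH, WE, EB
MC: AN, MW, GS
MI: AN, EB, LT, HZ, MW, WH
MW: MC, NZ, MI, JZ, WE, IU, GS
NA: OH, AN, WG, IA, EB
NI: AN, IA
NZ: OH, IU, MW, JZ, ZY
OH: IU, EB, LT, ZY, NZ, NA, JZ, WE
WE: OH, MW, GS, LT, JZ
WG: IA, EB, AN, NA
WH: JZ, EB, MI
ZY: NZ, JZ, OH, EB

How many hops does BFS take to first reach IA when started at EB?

Level 0: EB
Level 1: LT, MI, NA, OH, WG, WH, ZY
Level 2: AN, HZ, IA, IU, JZ, MW, NZ, WE
Level 3: GS, MC, NI
IA first appears at level 2.

2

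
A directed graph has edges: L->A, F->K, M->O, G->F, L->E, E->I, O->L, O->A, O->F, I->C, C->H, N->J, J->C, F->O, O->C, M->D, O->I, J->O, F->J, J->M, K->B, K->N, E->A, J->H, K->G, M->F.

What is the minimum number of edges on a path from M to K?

2

Level 0: M
Level 1: D, F, O
Level 2: A, C, I, J, K, L
Level 3: B, E, G, H, N
K first appears at level 2.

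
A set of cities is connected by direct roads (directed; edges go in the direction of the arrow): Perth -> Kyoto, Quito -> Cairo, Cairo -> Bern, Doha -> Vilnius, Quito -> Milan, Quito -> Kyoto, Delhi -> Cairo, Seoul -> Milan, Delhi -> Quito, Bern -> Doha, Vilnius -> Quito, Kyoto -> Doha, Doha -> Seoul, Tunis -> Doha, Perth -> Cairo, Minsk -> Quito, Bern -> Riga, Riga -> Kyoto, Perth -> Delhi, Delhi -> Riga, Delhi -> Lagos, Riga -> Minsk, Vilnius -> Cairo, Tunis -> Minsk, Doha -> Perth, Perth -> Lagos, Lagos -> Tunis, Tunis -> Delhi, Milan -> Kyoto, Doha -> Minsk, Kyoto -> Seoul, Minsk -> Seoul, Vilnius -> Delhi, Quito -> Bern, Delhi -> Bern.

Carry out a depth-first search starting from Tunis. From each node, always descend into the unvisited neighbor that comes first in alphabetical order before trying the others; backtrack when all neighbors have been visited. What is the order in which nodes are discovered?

Tunis, Delhi, Bern, Doha, Minsk, Quito, Cairo, Kyoto, Seoul, Milan, Perth, Lagos, Vilnius, Riga

Visit Tunis
Tunis → Delhi
Delhi → Bern
Bern → Doha
Doha → Minsk
Minsk → Quito
Quito → Cairo
Quito → Kyoto
Kyoto → Seoul
Seoul → Milan
Doha → Perth
Perth → Lagos
Doha → Vilnius
Bern → Riga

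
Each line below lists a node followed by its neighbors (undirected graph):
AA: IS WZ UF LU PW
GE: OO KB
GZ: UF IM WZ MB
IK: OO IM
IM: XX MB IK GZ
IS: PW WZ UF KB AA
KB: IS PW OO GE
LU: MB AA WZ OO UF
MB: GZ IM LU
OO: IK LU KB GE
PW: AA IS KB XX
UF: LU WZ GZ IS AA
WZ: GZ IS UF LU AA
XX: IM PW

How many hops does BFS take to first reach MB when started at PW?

3

Level 0: PW
Level 1: AA, IS, KB, XX
Level 2: GE, IM, LU, OO, UF, WZ
Level 3: GZ, IK, MB
MB first appears at level 3.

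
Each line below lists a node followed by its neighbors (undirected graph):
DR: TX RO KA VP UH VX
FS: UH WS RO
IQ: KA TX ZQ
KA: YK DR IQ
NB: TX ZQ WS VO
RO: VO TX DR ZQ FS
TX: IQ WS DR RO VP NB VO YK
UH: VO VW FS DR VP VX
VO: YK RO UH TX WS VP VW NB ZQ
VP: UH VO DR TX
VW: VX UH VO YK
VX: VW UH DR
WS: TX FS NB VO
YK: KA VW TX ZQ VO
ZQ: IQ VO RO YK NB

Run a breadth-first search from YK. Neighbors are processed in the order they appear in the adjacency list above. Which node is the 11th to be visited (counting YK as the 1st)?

WS

Visit YK; enqueue KA, VW, TX, ZQ, VO → queue [KA, VW, TX, ZQ, VO]
Visit KA; enqueue DR, IQ → queue [VW, TX, ZQ, VO, DR, IQ]
Visit VW; enqueue VX, UH → queue [TX, ZQ, VO, DR, IQ, VX, UH]
Visit TX; enqueue WS, RO, VP, NB → queue [ZQ, VO, DR, IQ, VX, UH, WS, RO, VP, NB]
Visit ZQ → queue [VO, DR, IQ, VX, UH, WS, RO, VP, NB]
Visit VO → queue [DR, IQ, VX, UH, WS, RO, VP, NB]
Visit DR → queue [IQ, VX, UH, WS, RO, VP, NB]
Visit IQ → queue [VX, UH, WS, RO, VP, NB]
Visit VX → queue [UH, WS, RO, VP, NB]
Visit UH; enqueue FS → queue [WS, RO, VP, NB, FS]
Visit WS → queue [RO, VP, NB, FS]
Visit RO → queue [VP, NB, FS]
Visit VP → queue [NB, FS]
Visit NB → queue [FS]
Visit FS → queue []

Visit order: YK, KA, VW, TX, ZQ, VO, DR, IQ, VX, UH, WS, RO, VP, NB, FS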